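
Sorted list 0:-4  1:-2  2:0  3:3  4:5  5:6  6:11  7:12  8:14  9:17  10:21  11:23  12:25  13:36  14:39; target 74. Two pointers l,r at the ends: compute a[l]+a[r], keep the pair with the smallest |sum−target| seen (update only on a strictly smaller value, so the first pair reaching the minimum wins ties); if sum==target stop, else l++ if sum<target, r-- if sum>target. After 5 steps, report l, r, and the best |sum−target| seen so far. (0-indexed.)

l=5, r=14, best |Δ|=30

l=0 r=14: -4+39=35 d=39 *, l++
l=1 r=14: -2+39=37 d=37 *, l++
l=2 r=14: 0+39=39 d=35 *, l++
l=3 r=14: 3+39=42 d=32 *, l++
l=4 r=14: 5+39=44 d=30 *, l++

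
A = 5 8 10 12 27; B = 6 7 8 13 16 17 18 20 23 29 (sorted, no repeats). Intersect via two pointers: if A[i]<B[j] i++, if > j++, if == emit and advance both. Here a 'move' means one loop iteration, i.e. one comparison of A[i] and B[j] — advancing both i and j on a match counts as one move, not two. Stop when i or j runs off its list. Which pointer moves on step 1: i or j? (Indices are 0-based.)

[i=0,j=0] 5<6 → i++

i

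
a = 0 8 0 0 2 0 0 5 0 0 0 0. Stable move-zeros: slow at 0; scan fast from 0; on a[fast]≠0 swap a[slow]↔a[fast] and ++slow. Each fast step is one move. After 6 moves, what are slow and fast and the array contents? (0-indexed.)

slow=2, fast=6, a=[8, 2, 0, 0, 0, 0, 0, 5, 0, 0, 0, 0]

slow=0 fast=0: a[fast]=0, fast++
slow=0 fast=1: a[fast]=8≠0 swap→a[0]=8, slow++,fast++
slow=1 fast=2: a[fast]=0, fast++
slow=1 fast=3: a[fast]=0, fast++
slow=1 fast=4: a[fast]=2≠0 swap→a[1]=2, slow++,fast++
slow=2 fast=5: a[fast]=0, fast++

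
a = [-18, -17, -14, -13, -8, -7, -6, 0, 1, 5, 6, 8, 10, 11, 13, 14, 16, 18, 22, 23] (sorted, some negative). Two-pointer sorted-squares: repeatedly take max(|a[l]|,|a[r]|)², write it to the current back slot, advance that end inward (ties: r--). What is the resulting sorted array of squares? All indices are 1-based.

l=1 r=20: |-18|<=|23| out[20]=529, r--
l=1 r=19: |-18|<=|22| out[19]=484, r--
l=1 r=18: |-18|<=|18| out[18]=324, r--
l=1 r=17: |-18|>|16| out[17]=324, l++
l=2 r=17: |-17|>|16| out[16]=289, l++
l=3 r=17: |-14|<=|16| out[15]=256, r--
l=3 r=16: |-14|<=|14| out[14]=196, r--
l=3 r=15: |-14|>|13| out[13]=196, l++
l=4 r=15: |-13|<=|13| out[12]=169, r--
l=4 r=14: |-13|>|11| out[11]=169, l++
l=5 r=14: |-8|<=|11| out[10]=121, r--
l=5 r=13: |-8|<=|10| out[9]=100, r--
l=5 r=12: |-8|<=|8| out[8]=64, r--
l=5 r=11: |-8|>|6| out[7]=64, l++
l=6 r=11: |-7|>|6| out[6]=49, l++
l=7 r=11: |-6|<=|6| out[5]=36, r--
l=7 r=10: |-6|>|5| out[4]=36, l++
l=8 r=10: |0|<=|5| out[3]=25, r--
l=8 r=9: |0|<=|1| out[2]=1, r--
l=8 r=8: |0|<=|0| out[1]=0, r--

[0, 1, 25, 36, 36, 49, 64, 64, 100, 121, 169, 169, 196, 196, 256, 289, 324, 324, 484, 529]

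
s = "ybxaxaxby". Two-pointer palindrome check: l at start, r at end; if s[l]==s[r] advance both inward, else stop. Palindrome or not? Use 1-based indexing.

palindrome

l=1 r=9: 'y'=='y', l++,r--
l=2 r=8: 'b'=='b', l++,r--
l=3 r=7: 'x'=='x', l++,r--
l=4 r=6: 'a'=='a', l++,r--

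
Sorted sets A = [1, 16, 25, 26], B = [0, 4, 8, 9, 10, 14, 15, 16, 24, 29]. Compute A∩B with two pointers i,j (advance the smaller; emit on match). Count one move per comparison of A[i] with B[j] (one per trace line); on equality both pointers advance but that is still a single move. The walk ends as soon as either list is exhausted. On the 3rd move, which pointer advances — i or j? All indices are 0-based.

[i=0,j=0] 1>0 → j++
[i=0,j=1] 1<4 → i++
[i=1,j=1] 16>4 → j++

j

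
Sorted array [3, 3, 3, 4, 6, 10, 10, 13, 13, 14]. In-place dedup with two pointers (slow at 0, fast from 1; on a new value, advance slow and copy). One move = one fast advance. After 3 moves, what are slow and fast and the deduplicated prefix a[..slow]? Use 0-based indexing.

slow=0 fast=1: a[fast]=3=a[slow] dup, fast++
slow=0 fast=2: a[fast]=3=a[slow] dup, fast++
slow=0 fast=3: a[fast]=4≠a[slow]=3 write a[1]=4, slow++,fast++

slow=1, fast=4, prefix=[3, 4]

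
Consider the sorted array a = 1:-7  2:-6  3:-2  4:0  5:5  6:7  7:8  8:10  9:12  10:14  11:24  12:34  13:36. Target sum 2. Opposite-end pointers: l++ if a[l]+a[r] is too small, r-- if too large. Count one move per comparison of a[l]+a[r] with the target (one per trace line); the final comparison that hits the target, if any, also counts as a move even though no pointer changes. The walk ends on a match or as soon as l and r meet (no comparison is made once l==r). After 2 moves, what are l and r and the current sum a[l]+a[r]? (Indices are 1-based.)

l=1, r=11, sum=17

l=1 r=13: -7+36=29 >2, r--
l=1 r=12: -7+34=27 >2, r--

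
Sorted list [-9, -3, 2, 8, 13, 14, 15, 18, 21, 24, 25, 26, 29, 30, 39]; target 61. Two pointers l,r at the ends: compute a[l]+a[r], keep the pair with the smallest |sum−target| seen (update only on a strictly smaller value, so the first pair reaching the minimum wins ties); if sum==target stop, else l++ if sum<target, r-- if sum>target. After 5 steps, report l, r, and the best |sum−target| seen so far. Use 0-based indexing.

l=5, r=14, best |Δ|=9

[0,14] -9+39=30 d=31 * → l++
[1,14] -3+39=36 d=25 * → l++
[2,14] 2+39=41 d=20 * → l++
[3,14] 8+39=47 d=14 * → l++
[4,14] 13+39=52 d=9 * → l++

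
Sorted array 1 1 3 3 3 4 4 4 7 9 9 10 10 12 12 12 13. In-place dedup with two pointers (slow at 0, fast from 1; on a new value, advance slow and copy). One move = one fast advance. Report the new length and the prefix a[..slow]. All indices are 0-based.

length 8; prefix = [1, 3, 4, 7, 9, 10, 12, 13]

slow=0 fast=1: a[fast]=1=a[slow] dup, fast++
slow=0 fast=2: a[fast]=3≠a[slow]=1 write a[1]=3, slow++,fast++
slow=1 fast=3: a[fast]=3=a[slow] dup, fast++
slow=1 fast=4: a[fast]=3=a[slow] dup, fast++
slow=1 fast=5: a[fast]=4≠a[slow]=3 write a[2]=4, slow++,fast++
slow=2 fast=6: a[fast]=4=a[slow] dup, fast++
slow=2 fast=7: a[fast]=4=a[slow] dup, fast++
slow=2 fast=8: a[fast]=7≠a[slow]=4 write a[3]=7, slow++,fast++
slow=3 fast=9: a[fast]=9≠a[slow]=7 write a[4]=9, slow++,fast++
slow=4 fast=10: a[fast]=9=a[slow] dup, fast++
slow=4 fast=11: a[fast]=10≠a[slow]=9 write a[5]=10, slow++,fast++
slow=5 fast=12: a[fast]=10=a[slow] dup, fast++
slow=5 fast=13: a[fast]=12≠a[slow]=10 write a[6]=12, slow++,fast++
slow=6 fast=14: a[fast]=12=a[slow] dup, fast++
slow=6 fast=15: a[fast]=12=a[slow] dup, fast++
slow=6 fast=16: a[fast]=13≠a[slow]=12 write a[7]=13, slow++,fast++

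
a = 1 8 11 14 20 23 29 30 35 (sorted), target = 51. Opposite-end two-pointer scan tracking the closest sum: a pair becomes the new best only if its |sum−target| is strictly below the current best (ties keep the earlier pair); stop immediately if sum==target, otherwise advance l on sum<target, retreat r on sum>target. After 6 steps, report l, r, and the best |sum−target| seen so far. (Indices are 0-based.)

l=5, r=7, best |Δ|=1

[0,8] 1+35=36 d=15 * → l++
[1,8] 8+35=43 d=8 * → l++
[2,8] 11+35=46 d=5 * → l++
[3,8] 14+35=49 d=2 * → l++
[4,8] 20+35=55 d=4 → r--
[4,7] 20+30=50 d=1 * → l++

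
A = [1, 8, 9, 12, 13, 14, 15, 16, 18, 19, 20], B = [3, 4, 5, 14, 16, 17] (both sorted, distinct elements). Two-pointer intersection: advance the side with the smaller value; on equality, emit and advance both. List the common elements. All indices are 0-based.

intersection = [14, 16]

[i=0,j=0] 1<3 → i++
[i=1,j=0] 8>3 → j++
[i=1,j=1] 8>4 → j++
[i=1,j=2] 8>5 → j++
[i=1,j=3] 8<14 → i++
[i=2,j=3] 9<14 → i++
[i=3,j=3] 12<14 → i++
[i=4,j=3] 13<14 → i++
[i=5,j=3] 14==14 emit → i++,j++
[i=6,j=4] 15<16 → i++
[i=7,j=4] 16==16 emit → i++,j++
[i=8,j=5] 18>17 → j++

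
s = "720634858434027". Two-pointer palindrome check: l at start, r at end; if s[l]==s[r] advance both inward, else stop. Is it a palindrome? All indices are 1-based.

l=1 r=15: '7'=='7', l++,r--
l=2 r=14: '2'=='2', l++,r--
l=3 r=13: '0'=='0', l++,r--
l=4 r=12: '6'!='4', stop

not a palindrome (mismatch at 4,12)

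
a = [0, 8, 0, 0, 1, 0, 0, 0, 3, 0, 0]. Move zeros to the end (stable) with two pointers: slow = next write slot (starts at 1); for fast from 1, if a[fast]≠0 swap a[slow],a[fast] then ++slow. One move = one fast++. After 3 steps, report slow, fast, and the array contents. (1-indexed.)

(s=1,f=1) a[fast]=0 → fast++
(s=1,f=2) a[fast]=8≠0 swap→a[1]=8 → slow++,fast++
(s=2,f=3) a[fast]=0 → fast++

slow=2, fast=4, a=[8, 0, 0, 0, 1, 0, 0, 0, 3, 0, 0]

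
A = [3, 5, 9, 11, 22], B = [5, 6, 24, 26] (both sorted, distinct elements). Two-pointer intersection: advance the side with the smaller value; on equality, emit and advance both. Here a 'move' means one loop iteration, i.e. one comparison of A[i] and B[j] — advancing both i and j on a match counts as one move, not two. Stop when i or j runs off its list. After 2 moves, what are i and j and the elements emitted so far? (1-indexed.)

[i=1,j=1] 3<5 → i++
[i=2,j=1] 5==5 emit → i++,j++

i=3, j=2, emitted=[5]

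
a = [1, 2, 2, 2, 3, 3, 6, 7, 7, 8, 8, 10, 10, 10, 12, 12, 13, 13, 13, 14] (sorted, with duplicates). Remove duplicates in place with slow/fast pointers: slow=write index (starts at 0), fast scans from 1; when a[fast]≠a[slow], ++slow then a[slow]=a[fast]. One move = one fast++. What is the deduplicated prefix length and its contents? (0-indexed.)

(s=0,f=1) a[fast]=2≠a[slow]=1 write a[1]=2 → slow++,fast++
(s=1,f=2) a[fast]=2=a[slow] dup → fast++
(s=1,f=3) a[fast]=2=a[slow] dup → fast++
(s=1,f=4) a[fast]=3≠a[slow]=2 write a[2]=3 → slow++,fast++
(s=2,f=5) a[fast]=3=a[slow] dup → fast++
(s=2,f=6) a[fast]=6≠a[slow]=3 write a[3]=6 → slow++,fast++
(s=3,f=7) a[fast]=7≠a[slow]=6 write a[4]=7 → slow++,fast++
(s=4,f=8) a[fast]=7=a[slow] dup → fast++
(s=4,f=9) a[fast]=8≠a[slow]=7 write a[5]=8 → slow++,fast++
(s=5,f=10) a[fast]=8=a[slow] dup → fast++
(s=5,f=11) a[fast]=10≠a[slow]=8 write a[6]=10 → slow++,fast++
(s=6,f=12) a[fast]=10=a[slow] dup → fast++
(s=6,f=13) a[fast]=10=a[slow] dup → fast++
(s=6,f=14) a[fast]=12≠a[slow]=10 write a[7]=12 → slow++,fast++
(s=7,f=15) a[fast]=12=a[slow] dup → fast++
(s=7,f=16) a[fast]=13≠a[slow]=12 write a[8]=13 → slow++,fast++
(s=8,f=17) a[fast]=13=a[slow] dup → fast++
(s=8,f=18) a[fast]=13=a[slow] dup → fast++
(s=8,f=19) a[fast]=14≠a[slow]=13 write a[9]=14 → slow++,fast++

length 10; prefix = [1, 2, 3, 6, 7, 8, 10, 12, 13, 14]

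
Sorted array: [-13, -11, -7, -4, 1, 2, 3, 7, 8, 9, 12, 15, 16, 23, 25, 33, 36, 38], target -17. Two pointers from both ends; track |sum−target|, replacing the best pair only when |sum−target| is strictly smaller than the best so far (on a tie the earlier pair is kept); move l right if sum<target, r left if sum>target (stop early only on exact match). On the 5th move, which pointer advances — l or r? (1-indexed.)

[1,18] -13+38=25 d=42 * → r--
[1,17] -13+36=23 d=40 * → r--
[1,16] -13+33=20 d=37 * → r--
[1,15] -13+25=12 d=29 * → r--
[1,14] -13+23=10 d=27 * → r--

r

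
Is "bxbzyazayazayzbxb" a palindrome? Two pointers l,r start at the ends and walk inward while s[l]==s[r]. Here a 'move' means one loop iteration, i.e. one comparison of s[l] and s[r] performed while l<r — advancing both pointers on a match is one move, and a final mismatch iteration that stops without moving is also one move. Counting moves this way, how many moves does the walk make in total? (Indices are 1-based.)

[1,17] 'b'=='b' → l++,r--
[2,16] 'x'=='x' → l++,r--
[3,15] 'b'=='b' → l++,r--
[4,14] 'z'=='z' → l++,r--
[5,13] 'y'=='y' → l++,r--
[6,12] 'a'=='a' → l++,r--
[7,11] 'z'=='z' → l++,r--
[8,10] 'a'=='a' → l++,r--

8 moves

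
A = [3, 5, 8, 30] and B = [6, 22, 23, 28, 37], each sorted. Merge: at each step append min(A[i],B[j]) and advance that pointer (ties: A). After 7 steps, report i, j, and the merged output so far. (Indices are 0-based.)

[i=0,j=0] A[i]=3<=B[j]=6 take 3 → i++
[i=1,j=0] A[i]=5<=B[j]=6 take 5 → i++
[i=2,j=0] A[i]=8>B[j]=6 take 6 → j++
[i=2,j=1] A[i]=8<=B[j]=22 take 8 → i++
[i=3,j=1] A[i]=30>B[j]=22 take 22 → j++
[i=3,j=2] A[i]=30>B[j]=23 take 23 → j++
[i=3,j=3] A[i]=30>B[j]=28 take 28 → j++

i=3, j=4, merged so far=[3, 5, 6, 8, 22, 23, 28]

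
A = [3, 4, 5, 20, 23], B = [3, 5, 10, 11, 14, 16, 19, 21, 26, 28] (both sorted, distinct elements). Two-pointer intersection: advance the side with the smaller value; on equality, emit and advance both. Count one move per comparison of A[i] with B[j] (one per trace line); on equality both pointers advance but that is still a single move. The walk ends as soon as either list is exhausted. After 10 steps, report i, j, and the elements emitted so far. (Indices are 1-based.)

i=1 j=1: 3==3 emit, i++,j++
i=2 j=2: 4<5, i++
i=3 j=2: 5==5 emit, i++,j++
i=4 j=3: 20>10, j++
i=4 j=4: 20>11, j++
i=4 j=5: 20>14, j++
i=4 j=6: 20>16, j++
i=4 j=7: 20>19, j++
i=4 j=8: 20<21, i++
i=5 j=8: 23>21, j++

i=5, j=9, emitted=[3, 5]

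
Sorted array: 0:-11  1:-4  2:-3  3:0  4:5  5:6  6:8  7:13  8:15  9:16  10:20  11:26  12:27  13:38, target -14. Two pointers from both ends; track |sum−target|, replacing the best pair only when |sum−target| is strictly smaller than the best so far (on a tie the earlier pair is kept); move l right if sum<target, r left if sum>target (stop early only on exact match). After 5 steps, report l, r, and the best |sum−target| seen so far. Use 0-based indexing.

l=0, r=8, best |Δ|=19

l=0 r=13: -11+38=27 d=41 *, r--
l=0 r=12: -11+27=16 d=30 *, r--
l=0 r=11: -11+26=15 d=29 *, r--
l=0 r=10: -11+20=9 d=23 *, r--
l=0 r=9: -11+16=5 d=19 *, r--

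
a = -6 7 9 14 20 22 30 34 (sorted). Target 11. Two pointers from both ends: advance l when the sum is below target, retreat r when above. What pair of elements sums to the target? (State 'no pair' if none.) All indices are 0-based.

l=0 r=7: -6+34=28 >11, r--
l=0 r=6: -6+30=24 >11, r--
l=0 r=5: -6+22=16 >11, r--
l=0 r=4: -6+20=14 >11, r--
l=0 r=3: -6+14=8 <11, l++
l=1 r=3: 7+14=21 >11, r--
l=1 r=2: 7+9=16 >11, r--

no pair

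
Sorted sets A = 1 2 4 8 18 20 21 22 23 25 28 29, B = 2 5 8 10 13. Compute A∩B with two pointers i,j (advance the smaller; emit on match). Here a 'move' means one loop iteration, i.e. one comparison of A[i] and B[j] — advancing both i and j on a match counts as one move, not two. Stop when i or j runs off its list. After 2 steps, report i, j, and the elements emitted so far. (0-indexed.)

i=2, j=1, emitted=[2]

[i=0,j=0] 1<2 → i++
[i=1,j=0] 2==2 emit → i++,j++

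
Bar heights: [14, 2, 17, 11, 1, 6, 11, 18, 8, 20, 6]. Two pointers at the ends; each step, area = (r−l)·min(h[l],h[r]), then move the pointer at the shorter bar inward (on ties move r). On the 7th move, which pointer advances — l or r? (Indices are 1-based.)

l

l=1 r=11: min(14,6)*10=60 best=60 *, r--
l=1 r=10: min(14,20)*9=126 best=126 *, l++
l=2 r=10: min(2,20)*8=16 best=126, l++
l=3 r=10: min(17,20)*7=119 best=126, l++
l=4 r=10: min(11,20)*6=66 best=126, l++
l=5 r=10: min(1,20)*5=5 best=126, l++
l=6 r=10: min(6,20)*4=24 best=126, l++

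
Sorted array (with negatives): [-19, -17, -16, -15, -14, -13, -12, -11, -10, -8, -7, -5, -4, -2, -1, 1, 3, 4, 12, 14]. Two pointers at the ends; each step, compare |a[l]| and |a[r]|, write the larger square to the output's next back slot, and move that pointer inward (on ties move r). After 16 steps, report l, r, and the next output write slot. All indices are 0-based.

l=0 r=19: |-19|>|14| out[19]=361, l++
l=1 r=19: |-17|>|14| out[18]=289, l++
l=2 r=19: |-16|>|14| out[17]=256, l++
l=3 r=19: |-15|>|14| out[16]=225, l++
l=4 r=19: |-14|<=|14| out[15]=196, r--
l=4 r=18: |-14|>|12| out[14]=196, l++
l=5 r=18: |-13|>|12| out[13]=169, l++
l=6 r=18: |-12|<=|12| out[12]=144, r--
l=6 r=17: |-12|>|4| out[11]=144, l++
l=7 r=17: |-11|>|4| out[10]=121, l++
l=8 r=17: |-10|>|4| out[9]=100, l++
l=9 r=17: |-8|>|4| out[8]=64, l++
l=10 r=17: |-7|>|4| out[7]=49, l++
l=11 r=17: |-5|>|4| out[6]=25, l++
l=12 r=17: |-4|<=|4| out[5]=16, r--
l=12 r=16: |-4|>|3| out[4]=16, l++

l=13, r=16, next write slot=3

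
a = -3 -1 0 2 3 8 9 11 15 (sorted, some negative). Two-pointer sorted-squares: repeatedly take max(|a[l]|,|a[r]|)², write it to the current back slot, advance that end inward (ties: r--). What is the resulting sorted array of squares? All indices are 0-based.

l=0 r=8: |-3|<=|15| out[8]=225, r--
l=0 r=7: |-3|<=|11| out[7]=121, r--
l=0 r=6: |-3|<=|9| out[6]=81, r--
l=0 r=5: |-3|<=|8| out[5]=64, r--
l=0 r=4: |-3|<=|3| out[4]=9, r--
l=0 r=3: |-3|>|2| out[3]=9, l++
l=1 r=3: |-1|<=|2| out[2]=4, r--
l=1 r=2: |-1|>|0| out[1]=1, l++
l=2 r=2: |0|<=|0| out[0]=0, r--

[0, 1, 4, 9, 9, 64, 81, 121, 225]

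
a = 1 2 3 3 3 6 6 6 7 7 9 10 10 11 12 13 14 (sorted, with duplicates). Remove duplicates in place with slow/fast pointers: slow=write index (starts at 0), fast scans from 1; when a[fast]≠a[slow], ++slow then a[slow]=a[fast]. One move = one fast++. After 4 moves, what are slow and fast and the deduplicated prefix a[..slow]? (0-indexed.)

slow=0 fast=1: a[fast]=2≠a[slow]=1 write a[1]=2, slow++,fast++
slow=1 fast=2: a[fast]=3≠a[slow]=2 write a[2]=3, slow++,fast++
slow=2 fast=3: a[fast]=3=a[slow] dup, fast++
slow=2 fast=4: a[fast]=3=a[slow] dup, fast++

slow=2, fast=5, prefix=[1, 2, 3]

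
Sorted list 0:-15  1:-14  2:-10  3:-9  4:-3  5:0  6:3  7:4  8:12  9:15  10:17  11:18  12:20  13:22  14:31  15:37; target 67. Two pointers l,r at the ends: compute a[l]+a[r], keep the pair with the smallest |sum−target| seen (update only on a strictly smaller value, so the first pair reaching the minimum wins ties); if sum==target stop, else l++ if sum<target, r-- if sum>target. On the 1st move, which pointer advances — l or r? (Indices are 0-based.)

l

l=0 r=15: -15+37=22 d=45 *, l++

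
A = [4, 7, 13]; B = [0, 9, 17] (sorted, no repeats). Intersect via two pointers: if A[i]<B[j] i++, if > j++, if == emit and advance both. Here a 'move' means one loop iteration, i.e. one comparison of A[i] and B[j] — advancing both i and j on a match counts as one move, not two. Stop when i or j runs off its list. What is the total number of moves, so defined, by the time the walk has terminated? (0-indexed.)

5 moves

i=0 j=0: 4>0, j++
i=0 j=1: 4<9, i++
i=1 j=1: 7<9, i++
i=2 j=1: 13>9, j++
i=2 j=2: 13<17, i++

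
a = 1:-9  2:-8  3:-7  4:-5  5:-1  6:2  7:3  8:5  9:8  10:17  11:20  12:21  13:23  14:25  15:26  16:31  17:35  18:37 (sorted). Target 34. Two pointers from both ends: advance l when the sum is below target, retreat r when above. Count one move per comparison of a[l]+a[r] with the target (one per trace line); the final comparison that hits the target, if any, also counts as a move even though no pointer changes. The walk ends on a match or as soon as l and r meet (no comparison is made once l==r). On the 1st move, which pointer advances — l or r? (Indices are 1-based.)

l

[1,18] -9+37=28 <34 → l++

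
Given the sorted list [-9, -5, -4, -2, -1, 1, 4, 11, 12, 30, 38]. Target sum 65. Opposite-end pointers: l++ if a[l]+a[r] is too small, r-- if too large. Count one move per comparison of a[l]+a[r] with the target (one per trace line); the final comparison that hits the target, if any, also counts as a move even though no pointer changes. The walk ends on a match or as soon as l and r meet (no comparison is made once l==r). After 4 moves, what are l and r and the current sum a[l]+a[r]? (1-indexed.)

l=5, r=11, sum=37

[1,11] -9+38=29 <65 → l++
[2,11] -5+38=33 <65 → l++
[3,11] -4+38=34 <65 → l++
[4,11] -2+38=36 <65 → l++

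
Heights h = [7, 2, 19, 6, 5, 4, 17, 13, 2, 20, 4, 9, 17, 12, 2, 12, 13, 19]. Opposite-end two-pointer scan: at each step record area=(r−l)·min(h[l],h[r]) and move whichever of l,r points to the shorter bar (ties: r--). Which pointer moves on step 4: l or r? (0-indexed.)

[0,17] min(7,19)*17=119 best=119 * → l++
[1,17] min(2,19)*16=32 best=119 → l++
[2,17] min(19,19)*15=285 best=285 * → r--
[2,16] min(19,13)*14=182 best=285 → r--

r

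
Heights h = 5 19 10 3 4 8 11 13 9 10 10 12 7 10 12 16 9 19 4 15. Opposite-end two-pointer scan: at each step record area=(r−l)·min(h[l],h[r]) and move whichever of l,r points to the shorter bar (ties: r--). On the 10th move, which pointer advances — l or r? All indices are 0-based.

r

[0,19] min(5,15)*19=95 best=95 * → l++
[1,19] min(19,15)*18=270 best=270 * → r--
[1,18] min(19,4)*17=68 best=270 → r--
[1,17] min(19,19)*16=304 best=304 * → r--
[1,16] min(19,9)*15=135 best=304 → r--
[1,15] min(19,16)*14=224 best=304 → r--
[1,14] min(19,12)*13=156 best=304 → r--
[1,13] min(19,10)*12=120 best=304 → r--
[1,12] min(19,7)*11=77 best=304 → r--
[1,11] min(19,12)*10=120 best=304 → r--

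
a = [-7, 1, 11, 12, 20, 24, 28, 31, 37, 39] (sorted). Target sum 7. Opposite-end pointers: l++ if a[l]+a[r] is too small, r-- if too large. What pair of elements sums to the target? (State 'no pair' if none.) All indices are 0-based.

[0,9] -7+39=32 >7 → r--
[0,8] -7+37=30 >7 → r--
[0,7] -7+31=24 >7 → r--
[0,6] -7+28=21 >7 → r--
[0,5] -7+24=17 >7 → r--
[0,4] -7+20=13 >7 → r--
[0,3] -7+12=5 <7 → l++
[1,3] 1+12=13 >7 → r--
[1,2] 1+11=12 >7 → r--

no pair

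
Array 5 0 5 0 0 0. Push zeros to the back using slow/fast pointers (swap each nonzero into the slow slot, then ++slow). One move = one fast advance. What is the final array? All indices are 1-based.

(s=1,f=1) a[fast]=5≠0 swap→a[1]=5 → slow++,fast++
(s=2,f=2) a[fast]=0 → fast++
(s=2,f=3) a[fast]=5≠0 swap→a[2]=5 → slow++,fast++
(s=3,f=4) a[fast]=0 → fast++
(s=3,f=5) a[fast]=0 → fast++
(s=3,f=6) a[fast]=0 → fast++

[5, 5, 0, 0, 0, 0]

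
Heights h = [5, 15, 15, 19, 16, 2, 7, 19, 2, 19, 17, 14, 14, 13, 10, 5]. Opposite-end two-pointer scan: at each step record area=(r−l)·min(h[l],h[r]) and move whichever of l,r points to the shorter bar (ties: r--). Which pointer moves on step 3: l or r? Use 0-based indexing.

[0,15] min(5,5)*15=75 best=75 * → r--
[0,14] min(5,10)*14=70 best=75 → l++
[1,14] min(15,10)*13=130 best=130 * → r--

r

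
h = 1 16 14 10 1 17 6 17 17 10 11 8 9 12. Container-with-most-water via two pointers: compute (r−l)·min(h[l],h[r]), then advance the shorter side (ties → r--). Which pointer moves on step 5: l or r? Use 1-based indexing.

r

l=1 r=14: min(1,12)*13=13 best=13 *, l++
l=2 r=14: min(16,12)*12=144 best=144 *, r--
l=2 r=13: min(16,9)*11=99 best=144, r--
l=2 r=12: min(16,8)*10=80 best=144, r--
l=2 r=11: min(16,11)*9=99 best=144, r--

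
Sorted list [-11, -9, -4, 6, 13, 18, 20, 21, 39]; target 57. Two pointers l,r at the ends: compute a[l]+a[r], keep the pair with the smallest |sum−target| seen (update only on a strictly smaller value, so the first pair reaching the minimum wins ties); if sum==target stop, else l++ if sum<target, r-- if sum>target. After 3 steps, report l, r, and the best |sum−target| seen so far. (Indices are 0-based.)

l=0 r=8: -11+39=28 d=29 *, l++
l=1 r=8: -9+39=30 d=27 *, l++
l=2 r=8: -4+39=35 d=22 *, l++

l=3, r=8, best |Δ|=22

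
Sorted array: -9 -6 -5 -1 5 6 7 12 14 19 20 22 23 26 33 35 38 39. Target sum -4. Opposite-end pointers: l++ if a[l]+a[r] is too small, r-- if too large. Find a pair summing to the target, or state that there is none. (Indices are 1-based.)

[1,18] -9+39=30 >-4 → r--
[1,17] -9+38=29 >-4 → r--
[1,16] -9+35=26 >-4 → r--
[1,15] -9+33=24 >-4 → r--
[1,14] -9+26=17 >-4 → r--
[1,13] -9+23=14 >-4 → r--
[1,12] -9+22=13 >-4 → r--
[1,11] -9+20=11 >-4 → r--
[1,10] -9+19=10 >-4 → r--
[1,9] -9+14=5 >-4 → r--
[1,8] -9+12=3 >-4 → r--
[1,7] -9+7=-2 >-4 → r--
[1,6] -9+6=-3 >-4 → r--
[1,5] -9+5=-4 → found

(-9, 5)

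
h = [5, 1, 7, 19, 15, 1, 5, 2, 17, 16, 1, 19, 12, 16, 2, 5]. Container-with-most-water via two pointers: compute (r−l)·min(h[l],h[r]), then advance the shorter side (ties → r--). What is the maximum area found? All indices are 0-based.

max area = 160

[0,15] min(5,5)*15=75 best=75 * → r--
[0,14] min(5,2)*14=28 best=75 → r--
[0,13] min(5,16)*13=65 best=75 → l++
[1,13] min(1,16)*12=12 best=75 → l++
[2,13] min(7,16)*11=77 best=77 * → l++
[3,13] min(19,16)*10=160 best=160 * → r--
[3,12] min(19,12)*9=108 best=160 → r--
[3,11] min(19,19)*8=152 best=160 → r--
[3,10] min(19,1)*7=7 best=160 → r--
[3,9] min(19,16)*6=96 best=160 → r--
[3,8] min(19,17)*5=85 best=160 → r--
[3,7] min(19,2)*4=8 best=160 → r--
[3,6] min(19,5)*3=15 best=160 → r--
[3,5] min(19,1)*2=2 best=160 → r--
[3,4] min(19,15)*1=15 best=160 → r--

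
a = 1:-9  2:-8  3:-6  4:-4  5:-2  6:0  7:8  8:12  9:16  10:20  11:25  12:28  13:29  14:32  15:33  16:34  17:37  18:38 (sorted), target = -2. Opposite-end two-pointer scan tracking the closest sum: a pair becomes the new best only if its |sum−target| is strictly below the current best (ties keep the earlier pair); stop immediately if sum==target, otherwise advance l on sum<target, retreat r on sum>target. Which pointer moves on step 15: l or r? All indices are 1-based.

l=1 r=18: -9+38=29 d=31 *, r--
l=1 r=17: -9+37=28 d=30 *, r--
l=1 r=16: -9+34=25 d=27 *, r--
l=1 r=15: -9+33=24 d=26 *, r--
l=1 r=14: -9+32=23 d=25 *, r--
l=1 r=13: -9+29=20 d=22 *, r--
l=1 r=12: -9+28=19 d=21 *, r--
l=1 r=11: -9+25=16 d=18 *, r--
l=1 r=10: -9+20=11 d=13 *, r--
l=1 r=9: -9+16=7 d=9 *, r--
l=1 r=8: -9+12=3 d=5 *, r--
l=1 r=7: -9+8=-1 d=1 *, r--
l=1 r=6: -9+0=-9 d=7, l++
l=2 r=6: -8+0=-8 d=6, l++
l=3 r=6: -6+0=-6 d=4, l++

l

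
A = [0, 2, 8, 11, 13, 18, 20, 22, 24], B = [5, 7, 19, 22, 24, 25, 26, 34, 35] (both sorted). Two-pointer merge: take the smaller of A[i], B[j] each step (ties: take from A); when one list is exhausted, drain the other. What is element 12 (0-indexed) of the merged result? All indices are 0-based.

i=0 j=0: A[i]=0<=B[j]=5 take 0, i++
i=1 j=0: A[i]=2<=B[j]=5 take 2, i++
i=2 j=0: A[i]=8>B[j]=5 take 5, j++
i=2 j=1: A[i]=8>B[j]=7 take 7, j++
i=2 j=2: A[i]=8<=B[j]=19 take 8, i++
i=3 j=2: A[i]=11<=B[j]=19 take 11, i++
i=4 j=2: A[i]=13<=B[j]=19 take 13, i++
i=5 j=2: A[i]=18<=B[j]=19 take 18, i++
i=6 j=2: A[i]=20>B[j]=19 take 19, j++
i=6 j=3: A[i]=20<=B[j]=22 take 20, i++
i=7 j=3: A[i]=22<=B[j]=22 take 22, i++
i=8 j=3: A[i]=24>B[j]=22 take 22, j++
i=8 j=4: A[i]=24<=B[j]=24 take 24, i++
i=9 j=4: A done, take B[j]=24, j++
i=9 j=5: A done, take B[j]=25, j++
i=9 j=6: A done, take B[j]=26, j++
i=9 j=7: A done, take B[j]=34, j++
i=9 j=8: A done, take B[j]=35, j++

merged[12] = 24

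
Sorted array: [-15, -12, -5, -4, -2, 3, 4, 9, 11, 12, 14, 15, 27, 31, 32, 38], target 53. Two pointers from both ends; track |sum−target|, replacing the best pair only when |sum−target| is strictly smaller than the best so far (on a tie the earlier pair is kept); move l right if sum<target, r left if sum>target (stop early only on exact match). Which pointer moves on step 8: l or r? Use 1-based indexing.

l

l=1 r=16: -15+38=23 d=30 *, l++
l=2 r=16: -12+38=26 d=27 *, l++
l=3 r=16: -5+38=33 d=20 *, l++
l=4 r=16: -4+38=34 d=19 *, l++
l=5 r=16: -2+38=36 d=17 *, l++
l=6 r=16: 3+38=41 d=12 *, l++
l=7 r=16: 4+38=42 d=11 *, l++
l=8 r=16: 9+38=47 d=6 *, l++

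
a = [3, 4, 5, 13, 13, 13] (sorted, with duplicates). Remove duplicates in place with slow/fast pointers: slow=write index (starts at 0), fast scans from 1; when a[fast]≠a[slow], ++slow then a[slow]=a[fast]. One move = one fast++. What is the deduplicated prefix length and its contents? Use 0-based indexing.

length 4; prefix = [3, 4, 5, 13]

(s=0,f=1) a[fast]=4≠a[slow]=3 write a[1]=4 → slow++,fast++
(s=1,f=2) a[fast]=5≠a[slow]=4 write a[2]=5 → slow++,fast++
(s=2,f=3) a[fast]=13≠a[slow]=5 write a[3]=13 → slow++,fast++
(s=3,f=4) a[fast]=13=a[slow] dup → fast++
(s=3,f=5) a[fast]=13=a[slow] dup → fast++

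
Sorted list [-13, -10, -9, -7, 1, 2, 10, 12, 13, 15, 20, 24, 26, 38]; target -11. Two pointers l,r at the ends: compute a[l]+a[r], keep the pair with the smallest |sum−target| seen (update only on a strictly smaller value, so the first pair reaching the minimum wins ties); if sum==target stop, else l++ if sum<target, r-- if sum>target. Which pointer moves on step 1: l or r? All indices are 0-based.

r

[0,13] -13+38=25 d=36 * → r--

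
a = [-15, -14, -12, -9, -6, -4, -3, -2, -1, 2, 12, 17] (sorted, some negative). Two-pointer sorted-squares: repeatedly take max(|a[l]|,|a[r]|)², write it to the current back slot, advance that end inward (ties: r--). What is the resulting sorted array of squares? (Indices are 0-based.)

l=0 r=11: |-15|<=|17| out[11]=289, r--
l=0 r=10: |-15|>|12| out[10]=225, l++
l=1 r=10: |-14|>|12| out[9]=196, l++
l=2 r=10: |-12|<=|12| out[8]=144, r--
l=2 r=9: |-12|>|2| out[7]=144, l++
l=3 r=9: |-9|>|2| out[6]=81, l++
l=4 r=9: |-6|>|2| out[5]=36, l++
l=5 r=9: |-4|>|2| out[4]=16, l++
l=6 r=9: |-3|>|2| out[3]=9, l++
l=7 r=9: |-2|<=|2| out[2]=4, r--
l=7 r=8: |-2|>|-1| out[1]=4, l++
l=8 r=8: |-1|<=|-1| out[0]=1, r--

[1, 4, 4, 9, 16, 36, 81, 144, 144, 196, 225, 289]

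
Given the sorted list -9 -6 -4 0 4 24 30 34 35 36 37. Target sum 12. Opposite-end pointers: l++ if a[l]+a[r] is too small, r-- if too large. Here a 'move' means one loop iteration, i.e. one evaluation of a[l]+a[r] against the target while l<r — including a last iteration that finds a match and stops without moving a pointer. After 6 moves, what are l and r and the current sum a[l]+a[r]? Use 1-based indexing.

[1,11] -9+37=28 >12 → r--
[1,10] -9+36=27 >12 → r--
[1,9] -9+35=26 >12 → r--
[1,8] -9+34=25 >12 → r--
[1,7] -9+30=21 >12 → r--
[1,6] -9+24=15 >12 → r--

l=1, r=5, sum=-5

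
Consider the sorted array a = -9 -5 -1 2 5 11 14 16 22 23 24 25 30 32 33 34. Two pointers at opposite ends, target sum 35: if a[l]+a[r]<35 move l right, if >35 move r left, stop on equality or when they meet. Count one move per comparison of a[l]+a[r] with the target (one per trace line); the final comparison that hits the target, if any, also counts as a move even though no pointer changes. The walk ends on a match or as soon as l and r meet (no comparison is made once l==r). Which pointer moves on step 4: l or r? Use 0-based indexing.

r

l=0 r=15: -9+34=25 <35, l++
l=1 r=15: -5+34=29 <35, l++
l=2 r=15: -1+34=33 <35, l++
l=3 r=15: 2+34=36 >35, r--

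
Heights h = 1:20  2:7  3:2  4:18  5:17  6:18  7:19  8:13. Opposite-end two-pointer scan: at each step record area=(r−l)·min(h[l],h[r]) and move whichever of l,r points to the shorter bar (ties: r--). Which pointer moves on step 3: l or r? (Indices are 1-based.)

r

l=1 r=8: min(20,13)*7=91 best=91 *, r--
l=1 r=7: min(20,19)*6=114 best=114 *, r--
l=1 r=6: min(20,18)*5=90 best=114, r--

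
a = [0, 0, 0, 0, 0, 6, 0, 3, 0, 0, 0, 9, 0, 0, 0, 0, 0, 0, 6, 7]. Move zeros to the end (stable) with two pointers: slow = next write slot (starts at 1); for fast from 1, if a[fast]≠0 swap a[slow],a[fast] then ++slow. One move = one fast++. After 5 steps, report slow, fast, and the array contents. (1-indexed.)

slow=1, fast=6, a=[0, 0, 0, 0, 0, 6, 0, 3, 0, 0, 0, 9, 0, 0, 0, 0, 0, 0, 6, 7]

(s=1,f=1) a[fast]=0 → fast++
(s=1,f=2) a[fast]=0 → fast++
(s=1,f=3) a[fast]=0 → fast++
(s=1,f=4) a[fast]=0 → fast++
(s=1,f=5) a[fast]=0 → fast++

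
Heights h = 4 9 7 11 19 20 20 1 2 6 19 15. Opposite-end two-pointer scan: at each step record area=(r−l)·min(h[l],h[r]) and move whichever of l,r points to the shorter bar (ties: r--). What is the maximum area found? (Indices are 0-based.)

l=0 r=11: min(4,15)*11=44 best=44 *, l++
l=1 r=11: min(9,15)*10=90 best=90 *, l++
l=2 r=11: min(7,15)*9=63 best=90, l++
l=3 r=11: min(11,15)*8=88 best=90, l++
l=4 r=11: min(19,15)*7=105 best=105 *, r--
l=4 r=10: min(19,19)*6=114 best=114 *, r--
l=4 r=9: min(19,6)*5=30 best=114, r--
l=4 r=8: min(19,2)*4=8 best=114, r--
l=4 r=7: min(19,1)*3=3 best=114, r--
l=4 r=6: min(19,20)*2=38 best=114, l++
l=5 r=6: min(20,20)*1=20 best=114, r--

max area = 114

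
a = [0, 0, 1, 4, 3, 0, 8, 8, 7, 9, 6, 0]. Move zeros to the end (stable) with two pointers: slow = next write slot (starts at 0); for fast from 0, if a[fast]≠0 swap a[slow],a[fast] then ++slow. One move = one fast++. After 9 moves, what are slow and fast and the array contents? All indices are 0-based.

slow=0 fast=0: a[fast]=0, fast++
slow=0 fast=1: a[fast]=0, fast++
slow=0 fast=2: a[fast]=1≠0 swap→a[0]=1, slow++,fast++
slow=1 fast=3: a[fast]=4≠0 swap→a[1]=4, slow++,fast++
slow=2 fast=4: a[fast]=3≠0 swap→a[2]=3, slow++,fast++
slow=3 fast=5: a[fast]=0, fast++
slow=3 fast=6: a[fast]=8≠0 swap→a[3]=8, slow++,fast++
slow=4 fast=7: a[fast]=8≠0 swap→a[4]=8, slow++,fast++
slow=5 fast=8: a[fast]=7≠0 swap→a[5]=7, slow++,fast++

slow=6, fast=9, a=[1, 4, 3, 8, 8, 7, 0, 0, 0, 9, 6, 0]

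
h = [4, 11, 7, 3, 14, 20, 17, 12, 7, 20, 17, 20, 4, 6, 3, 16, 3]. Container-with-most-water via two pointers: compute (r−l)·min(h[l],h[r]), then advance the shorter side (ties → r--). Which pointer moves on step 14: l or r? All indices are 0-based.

r

l=0 r=16: min(4,3)*16=48 best=48 *, r--
l=0 r=15: min(4,16)*15=60 best=60 *, l++
l=1 r=15: min(11,16)*14=154 best=154 *, l++
l=2 r=15: min(7,16)*13=91 best=154, l++
l=3 r=15: min(3,16)*12=36 best=154, l++
l=4 r=15: min(14,16)*11=154 best=154, l++
l=5 r=15: min(20,16)*10=160 best=160 *, r--
l=5 r=14: min(20,3)*9=27 best=160, r--
l=5 r=13: min(20,6)*8=48 best=160, r--
l=5 r=12: min(20,4)*7=28 best=160, r--
l=5 r=11: min(20,20)*6=120 best=160, r--
l=5 r=10: min(20,17)*5=85 best=160, r--
l=5 r=9: min(20,20)*4=80 best=160, r--
l=5 r=8: min(20,7)*3=21 best=160, r--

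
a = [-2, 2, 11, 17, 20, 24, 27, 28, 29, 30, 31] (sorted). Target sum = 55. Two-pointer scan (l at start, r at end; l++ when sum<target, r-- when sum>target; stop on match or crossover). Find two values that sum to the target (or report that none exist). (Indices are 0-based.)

l=0 r=10: -2+31=29 <55, l++
l=1 r=10: 2+31=33 <55, l++
l=2 r=10: 11+31=42 <55, l++
l=3 r=10: 17+31=48 <55, l++
l=4 r=10: 20+31=51 <55, l++
l=5 r=10: 24+31=55, found

(24, 31)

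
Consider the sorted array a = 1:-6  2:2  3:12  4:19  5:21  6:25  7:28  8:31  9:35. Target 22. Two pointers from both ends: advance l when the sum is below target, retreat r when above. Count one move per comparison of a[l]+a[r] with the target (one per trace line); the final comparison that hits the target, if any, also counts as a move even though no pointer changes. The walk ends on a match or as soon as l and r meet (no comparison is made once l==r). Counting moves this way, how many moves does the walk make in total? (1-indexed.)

3 moves

[1,9] -6+35=29 >22 → r--
[1,8] -6+31=25 >22 → r--
[1,7] -6+28=22 → found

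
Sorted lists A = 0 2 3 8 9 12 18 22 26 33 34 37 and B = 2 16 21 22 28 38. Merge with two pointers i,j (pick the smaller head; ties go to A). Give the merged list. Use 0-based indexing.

[0, 2, 2, 3, 8, 9, 12, 16, 18, 21, 22, 22, 26, 28, 33, 34, 37, 38]

[i=0,j=0] A[i]=0<=B[j]=2 take 0 → i++
[i=1,j=0] A[i]=2<=B[j]=2 take 2 → i++
[i=2,j=0] A[i]=3>B[j]=2 take 2 → j++
[i=2,j=1] A[i]=3<=B[j]=16 take 3 → i++
[i=3,j=1] A[i]=8<=B[j]=16 take 8 → i++
[i=4,j=1] A[i]=9<=B[j]=16 take 9 → i++
[i=5,j=1] A[i]=12<=B[j]=16 take 12 → i++
[i=6,j=1] A[i]=18>B[j]=16 take 16 → j++
[i=6,j=2] A[i]=18<=B[j]=21 take 18 → i++
[i=7,j=2] A[i]=22>B[j]=21 take 21 → j++
[i=7,j=3] A[i]=22<=B[j]=22 take 22 → i++
[i=8,j=3] A[i]=26>B[j]=22 take 22 → j++
[i=8,j=4] A[i]=26<=B[j]=28 take 26 → i++
[i=9,j=4] A[i]=33>B[j]=28 take 28 → j++
[i=9,j=5] A[i]=33<=B[j]=38 take 33 → i++
[i=10,j=5] A[i]=34<=B[j]=38 take 34 → i++
[i=11,j=5] A[i]=37<=B[j]=38 take 37 → i++
[i=12,j=5] A done, take B[j]=38 → j++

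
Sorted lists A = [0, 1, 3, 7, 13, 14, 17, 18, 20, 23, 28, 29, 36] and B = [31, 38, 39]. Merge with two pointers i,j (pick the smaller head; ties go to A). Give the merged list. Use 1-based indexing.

i=1 j=1: A[i]=0<=B[j]=31 take 0, i++
i=2 j=1: A[i]=1<=B[j]=31 take 1, i++
i=3 j=1: A[i]=3<=B[j]=31 take 3, i++
i=4 j=1: A[i]=7<=B[j]=31 take 7, i++
i=5 j=1: A[i]=13<=B[j]=31 take 13, i++
i=6 j=1: A[i]=14<=B[j]=31 take 14, i++
i=7 j=1: A[i]=17<=B[j]=31 take 17, i++
i=8 j=1: A[i]=18<=B[j]=31 take 18, i++
i=9 j=1: A[i]=20<=B[j]=31 take 20, i++
i=10 j=1: A[i]=23<=B[j]=31 take 23, i++
i=11 j=1: A[i]=28<=B[j]=31 take 28, i++
i=12 j=1: A[i]=29<=B[j]=31 take 29, i++
i=13 j=1: A[i]=36>B[j]=31 take 31, j++
i=13 j=2: A[i]=36<=B[j]=38 take 36, i++
i=14 j=2: A done, take B[j]=38, j++
i=14 j=3: A done, take B[j]=39, j++

[0, 1, 3, 7, 13, 14, 17, 18, 20, 23, 28, 29, 31, 36, 38, 39]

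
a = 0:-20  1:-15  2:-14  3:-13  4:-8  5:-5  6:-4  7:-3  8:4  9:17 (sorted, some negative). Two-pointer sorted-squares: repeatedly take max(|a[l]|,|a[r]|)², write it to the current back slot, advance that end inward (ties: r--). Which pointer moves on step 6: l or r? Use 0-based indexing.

l

l=0 r=9: |-20|>|17| out[9]=400, l++
l=1 r=9: |-15|<=|17| out[8]=289, r--
l=1 r=8: |-15|>|4| out[7]=225, l++
l=2 r=8: |-14|>|4| out[6]=196, l++
l=3 r=8: |-13|>|4| out[5]=169, l++
l=4 r=8: |-8|>|4| out[4]=64, l++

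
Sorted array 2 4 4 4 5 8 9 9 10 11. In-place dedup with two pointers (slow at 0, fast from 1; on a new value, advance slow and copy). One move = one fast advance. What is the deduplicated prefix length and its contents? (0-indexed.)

length 7; prefix = [2, 4, 5, 8, 9, 10, 11]

slow=0 fast=1: a[fast]=4≠a[slow]=2 write a[1]=4, slow++,fast++
slow=1 fast=2: a[fast]=4=a[slow] dup, fast++
slow=1 fast=3: a[fast]=4=a[slow] dup, fast++
slow=1 fast=4: a[fast]=5≠a[slow]=4 write a[2]=5, slow++,fast++
slow=2 fast=5: a[fast]=8≠a[slow]=5 write a[3]=8, slow++,fast++
slow=3 fast=6: a[fast]=9≠a[slow]=8 write a[4]=9, slow++,fast++
slow=4 fast=7: a[fast]=9=a[slow] dup, fast++
slow=4 fast=8: a[fast]=10≠a[slow]=9 write a[5]=10, slow++,fast++
slow=5 fast=9: a[fast]=11≠a[slow]=10 write a[6]=11, slow++,fast++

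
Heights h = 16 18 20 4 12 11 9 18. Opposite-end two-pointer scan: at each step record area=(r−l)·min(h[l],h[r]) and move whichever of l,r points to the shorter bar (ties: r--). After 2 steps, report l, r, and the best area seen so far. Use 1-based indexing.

l=2, r=7, best area=112

[1,8] min(16,18)*7=112 best=112 * → l++
[2,8] min(18,18)*6=108 best=112 → r--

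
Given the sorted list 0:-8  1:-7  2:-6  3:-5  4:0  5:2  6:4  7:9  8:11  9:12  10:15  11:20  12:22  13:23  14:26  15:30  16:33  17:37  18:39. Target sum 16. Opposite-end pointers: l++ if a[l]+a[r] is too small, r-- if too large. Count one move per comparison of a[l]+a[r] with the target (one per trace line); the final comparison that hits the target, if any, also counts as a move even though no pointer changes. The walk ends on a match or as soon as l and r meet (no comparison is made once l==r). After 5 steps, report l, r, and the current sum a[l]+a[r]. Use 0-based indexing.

[0,18] -8+39=31 >16 → r--
[0,17] -8+37=29 >16 → r--
[0,16] -8+33=25 >16 → r--
[0,15] -8+30=22 >16 → r--
[0,14] -8+26=18 >16 → r--

l=0, r=13, sum=15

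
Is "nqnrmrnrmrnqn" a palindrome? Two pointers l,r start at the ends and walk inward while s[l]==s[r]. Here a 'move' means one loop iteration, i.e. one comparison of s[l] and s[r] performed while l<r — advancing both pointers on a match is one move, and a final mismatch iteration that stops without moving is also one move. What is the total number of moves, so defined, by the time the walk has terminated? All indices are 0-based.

6 moves

[0,12] 'n'=='n' → l++,r--
[1,11] 'q'=='q' → l++,r--
[2,10] 'n'=='n' → l++,r--
[3,9] 'r'=='r' → l++,r--
[4,8] 'm'=='m' → l++,r--
[5,7] 'r'=='r' → l++,r--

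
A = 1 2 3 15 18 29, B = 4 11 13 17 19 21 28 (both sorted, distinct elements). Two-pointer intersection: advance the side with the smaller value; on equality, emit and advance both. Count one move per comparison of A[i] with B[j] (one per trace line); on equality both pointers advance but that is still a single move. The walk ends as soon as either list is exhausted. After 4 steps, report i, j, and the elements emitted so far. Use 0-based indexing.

[i=0,j=0] 1<4 → i++
[i=1,j=0] 2<4 → i++
[i=2,j=0] 3<4 → i++
[i=3,j=0] 15>4 → j++

i=3, j=1, emitted=[]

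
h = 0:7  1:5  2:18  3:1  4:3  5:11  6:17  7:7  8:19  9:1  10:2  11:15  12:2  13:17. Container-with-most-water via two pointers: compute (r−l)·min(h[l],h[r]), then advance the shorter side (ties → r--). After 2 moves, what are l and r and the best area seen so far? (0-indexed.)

[0,13] min(7,17)*13=91 best=91 * → l++
[1,13] min(5,17)*12=60 best=91 → l++

l=2, r=13, best area=91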